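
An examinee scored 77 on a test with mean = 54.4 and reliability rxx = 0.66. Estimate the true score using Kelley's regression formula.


T_est = rxx * X + (1 - rxx) * mean
T_est = 0.66 * 77 + 0.34 * 54.4
T_est = 50.82 + 18.496
T_est = 69.316

69.316


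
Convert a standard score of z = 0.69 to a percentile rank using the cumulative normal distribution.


CDF(z) = 0.5 * (1 + erf(z/sqrt(2)))
erf(0.4879) = 0.5098
CDF = 0.7549
Percentile rank = 0.7549 * 100 = 75.49

75.49


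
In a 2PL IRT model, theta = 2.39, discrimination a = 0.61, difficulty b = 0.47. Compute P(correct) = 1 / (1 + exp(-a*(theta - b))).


a*(theta - b) = 0.61 * (2.39 - 0.47) = 1.1712
exp(-1.1712) = 0.31
P = 1 / (1 + 0.31)
P = 0.7634

0.7634


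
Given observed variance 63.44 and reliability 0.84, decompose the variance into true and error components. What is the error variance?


var_true = rxx * var_obs = 0.84 * 63.44 = 53.2896
var_error = var_obs - var_true
var_error = 63.44 - 53.2896
var_error = 10.1504

10.1504


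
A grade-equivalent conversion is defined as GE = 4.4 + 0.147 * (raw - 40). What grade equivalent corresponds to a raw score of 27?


raw - median = 27 - 40 = -13
slope * diff = 0.147 * -13 = -1.911
GE = 4.4 + -1.911
GE = 2.489

2.489


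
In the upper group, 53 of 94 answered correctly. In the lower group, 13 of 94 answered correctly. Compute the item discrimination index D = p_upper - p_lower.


p_upper = 53/94 = 0.5638
p_lower = 13/94 = 0.1383
D = 0.5638 - 0.1383 = 0.4255

0.4255


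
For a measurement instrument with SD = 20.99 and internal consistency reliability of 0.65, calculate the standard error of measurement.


SEM = SD * sqrt(1 - rxx)
SEM = 20.99 * sqrt(1 - 0.65)
SEM = 20.99 * sqrt(0.35) = 20.99 * 0.591608
SEM = 12.4179

12.4179


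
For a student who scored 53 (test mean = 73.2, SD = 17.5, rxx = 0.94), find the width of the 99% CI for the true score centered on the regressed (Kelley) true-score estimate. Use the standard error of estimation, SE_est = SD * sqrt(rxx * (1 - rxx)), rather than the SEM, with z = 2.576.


True score estimate = 0.94*53 + 0.06*73.2 = 54.212
SE_est = SD * sqrt(rxx * (1 - rxx)) = 17.5 * sqrt(0.94 * 0.06) = 17.5 * sqrt(0.0564) = 4.15602
CI = T_est +/- z * SE_est, so width = 2 * z * SE_est = 2 * 2.576 * 4.15602
Width = 21.4118

21.4118


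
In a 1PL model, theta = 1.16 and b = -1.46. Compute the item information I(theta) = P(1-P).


P = 1/(1+exp(-(1.16--1.46))) = 0.9321
I = P*(1-P) = 0.9321 * 0.0679
I = 0.0633

0.0633


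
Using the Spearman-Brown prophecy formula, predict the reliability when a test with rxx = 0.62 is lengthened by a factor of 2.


r_new = (n * rxx) / (1 + (n-1) * rxx)
r_new = (2 * 0.62) / (1 + 1 * 0.62)
r_new = 1.24 / 1.62
r_new = 0.7654

0.7654


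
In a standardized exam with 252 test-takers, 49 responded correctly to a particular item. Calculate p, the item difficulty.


Item difficulty p = number correct / total examinees
p = 49 / 252
p = 0.1944

0.1944


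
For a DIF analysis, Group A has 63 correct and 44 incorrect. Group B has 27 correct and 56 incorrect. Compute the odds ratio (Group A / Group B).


Odds_A = 63/44 = 1.4318
Odds_B = 27/56 = 0.4821
OR = Odds_A / Odds_B = 1.4318 / 0.4821
Exactly, OR = (63 * 56) / (44 * 27) = 3528 / 1188
OR = 2.9697

2.9697


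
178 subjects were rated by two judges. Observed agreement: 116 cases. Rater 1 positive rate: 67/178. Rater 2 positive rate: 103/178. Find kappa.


P_o = 116/178 = 0.651685
P_e = (67*103 + 111*75) / 31684 = 0.480558
kappa = (P_o - P_e) / (1 - P_e)
kappa = (0.651685 - 0.480558) / (1 - 0.480558)
kappa = 0.3294

0.3294


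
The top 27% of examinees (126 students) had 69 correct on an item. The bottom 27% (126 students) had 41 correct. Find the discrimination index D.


p_upper = 69/126 = 0.5476
p_lower = 41/126 = 0.3254
D = 0.5476 - 0.3254 = 0.2222

0.2222


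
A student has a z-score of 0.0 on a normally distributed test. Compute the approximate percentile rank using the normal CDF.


CDF(z) = 0.5 * (1 + erf(z/sqrt(2)))
erf(0.0) = 0.0
CDF = 0.5
Percentile rank = 0.5 * 100 = 50.0

50.0


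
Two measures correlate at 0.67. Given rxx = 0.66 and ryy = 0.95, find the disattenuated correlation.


r_corrected = rxy / sqrt(rxx * ryy)
= 0.67 / sqrt(0.66 * 0.95)
= 0.67 / sqrt(0.627)
= 0.67 / 0.791833
r_corrected = 0.8461

0.8461


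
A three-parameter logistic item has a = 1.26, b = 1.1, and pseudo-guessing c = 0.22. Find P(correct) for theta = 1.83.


logit = 1.26*(1.83 - 1.1) = 0.9198
P* = 1/(1 + exp(-0.9198)) = 0.715
P = 0.22 + (1 - 0.22) * 0.715
P = 0.7777

0.7777


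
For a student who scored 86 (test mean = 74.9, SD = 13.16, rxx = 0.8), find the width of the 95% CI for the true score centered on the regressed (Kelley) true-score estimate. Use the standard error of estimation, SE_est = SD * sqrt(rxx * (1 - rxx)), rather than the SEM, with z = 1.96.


True score estimate = 0.8*86 + 0.2*74.9 = 83.78
SE_est = SD * sqrt(rxx * (1 - rxx)) = 13.16 * sqrt(0.8 * 0.2) = 13.16 * sqrt(0.16) = 5.264
CI = T_est +/- z * SE_est, so width = 2 * z * SE_est = 2 * 1.96 * 5.264
Width = 20.6349

20.6349


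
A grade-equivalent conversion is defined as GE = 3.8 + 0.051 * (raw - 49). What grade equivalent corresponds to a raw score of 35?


raw - median = 35 - 49 = -14
slope * diff = 0.051 * -14 = -0.714
GE = 3.8 + -0.714
GE = 3.086

3.086


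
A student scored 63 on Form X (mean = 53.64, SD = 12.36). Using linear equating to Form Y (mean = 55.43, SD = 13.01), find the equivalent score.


slope = SD_Y / SD_X = 13.01 / 12.36 ~ 1.0526
intercept = mean_Y - slope * mean_X = 55.43 - (13.01 / 12.36) * 53.64 ~ -1.0309
Y = slope * X + intercept. To avoid rounding drift from the rounded slope/intercept, evaluate the equivalent form Y = mean_Y + SD_Y * (X - mean_X) / SD_X at full precision:
Y = 55.43 + 13.01 * (63 - 53.64) / 12.36
Y = 55.43 + 13.01 * 9.36 / 12.36
Y = 55.43 + 121.7736 / 12.36
Y = 55.43 + 9.8522
Y = 65.2822

65.2822


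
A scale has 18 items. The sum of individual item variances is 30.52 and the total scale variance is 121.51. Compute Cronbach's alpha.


alpha = (k/(k-1)) * (1 - sum(si^2)/s_total^2)
= (18/17) * (1 - 30.52/121.51)
alpha = 0.7929

0.7929


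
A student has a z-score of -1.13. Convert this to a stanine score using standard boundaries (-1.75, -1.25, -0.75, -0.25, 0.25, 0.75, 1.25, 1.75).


Stanine boundaries: [-1.75, -1.25, -0.75, -0.25, 0.25, 0.75, 1.25, 1.75]
z = -1.13
Check each boundary:
  z >= -1.75 -> could be stanine 2
  z >= -1.25 -> could be stanine 3
  z < -0.75
  z < -0.25
  z < 0.25
  z < 0.75
  z < 1.25
  z < 1.75
Highest qualifying boundary gives stanine = 3

3


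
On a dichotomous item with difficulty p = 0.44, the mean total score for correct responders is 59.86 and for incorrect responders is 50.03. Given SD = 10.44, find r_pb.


q = 1 - p = 0.56
rpb = ((M1 - M0) / SD) * sqrt(p * q)
rpb = ((59.86 - 50.03) / 10.44) * sqrt(0.44 * 0.56)
rpb = 0.4674

0.4674


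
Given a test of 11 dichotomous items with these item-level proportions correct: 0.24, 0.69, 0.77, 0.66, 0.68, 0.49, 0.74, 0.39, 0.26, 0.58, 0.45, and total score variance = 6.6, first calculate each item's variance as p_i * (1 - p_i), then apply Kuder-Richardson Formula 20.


For each item, compute p_i * q_i:
  Item 1: 0.24 * 0.76 = 0.1824
  Item 2: 0.69 * 0.31 = 0.2139
  Item 3: 0.77 * 0.23 = 0.1771
  Item 4: 0.66 * 0.34 = 0.2244
  Item 5: 0.68 * 0.32 = 0.2176
  Item 6: 0.49 * 0.51 = 0.2499
  Item 7: 0.74 * 0.26 = 0.1924
  Item 8: 0.39 * 0.61 = 0.2379
  Item 9: 0.26 * 0.74 = 0.1924
  Item 10: 0.58 * 0.42 = 0.2436
  Item 11: 0.45 * 0.55 = 0.2475
Sum(p_i * q_i) = 0.1824 + 0.2139 + 0.1771 + 0.2244 + 0.2176 + 0.2499 + 0.1924 + 0.2379 + 0.1924 + 0.2436 + 0.2475 = 2.3791
KR-20 = (k/(k-1)) * (1 - Sum(p_i*q_i) / Var_total)
= (11/10) * (1 - 2.3791/6.6)
= 1.1 * 0.6395
KR-20 = 0.7035

0.7035


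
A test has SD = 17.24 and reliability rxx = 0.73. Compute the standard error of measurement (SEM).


SEM = SD * sqrt(1 - rxx)
SEM = 17.24 * sqrt(1 - 0.73)
SEM = 17.24 * sqrt(0.27) = 17.24 * 0.519615
SEM = 8.9582

8.9582


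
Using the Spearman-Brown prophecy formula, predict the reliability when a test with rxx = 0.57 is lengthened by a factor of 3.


r_new = (n * rxx) / (1 + (n-1) * rxx)
r_new = (3 * 0.57) / (1 + 2 * 0.57)
r_new = 1.71 / 2.14
r_new = 0.7991

0.7991


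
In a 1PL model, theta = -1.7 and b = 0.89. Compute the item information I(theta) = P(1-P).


P = 1/(1+exp(-(-1.7-0.89))) = 0.0698
I = P*(1-P) = 0.0698 * 0.9302
I = 0.0649

0.0649


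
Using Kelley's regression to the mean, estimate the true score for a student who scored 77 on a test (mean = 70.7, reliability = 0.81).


T_est = rxx * X + (1 - rxx) * mean
T_est = 0.81 * 77 + 0.19 * 70.7
T_est = 62.37 + 13.433
T_est = 75.803

75.803


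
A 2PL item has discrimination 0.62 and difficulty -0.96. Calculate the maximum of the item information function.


For 2PL, max info at theta = b = -0.96
I_max = a^2 / 4 = 0.62^2 / 4
= 0.3844 / 4
I_max = 0.0961

0.0961


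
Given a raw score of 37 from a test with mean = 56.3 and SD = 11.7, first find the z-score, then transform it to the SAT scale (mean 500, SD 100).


z = (X - mean) / SD = (37 - 56.3) / 11.7
z = -19.3 / 11.7
z = -1.6496
SAT-scale = SAT = 500 + 100z
Carry z at full precision (z = -19.3 / 11.7) into the conversion:
SAT-scale = 500 + 100 * (-19.3 / 11.7) = 500 + -1930 / 11.7
SAT-scale = 500 + -164.9573
SAT-scale = 335.0427

335.0427


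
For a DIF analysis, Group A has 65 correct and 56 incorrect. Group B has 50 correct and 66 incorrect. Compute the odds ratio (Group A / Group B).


Odds_A = 65/56 = 1.1607
Odds_B = 50/66 = 0.7576
OR = Odds_A / Odds_B = 1.1607 / 0.7576
Exactly, OR = (65 * 66) / (56 * 50) = 4290 / 2800
OR = 1.5321

1.5321


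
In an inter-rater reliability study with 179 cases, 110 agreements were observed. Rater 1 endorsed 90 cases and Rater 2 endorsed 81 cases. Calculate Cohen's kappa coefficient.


P_o = 110/179 = 0.614525
P_e = (90*81 + 89*98) / 32041 = 0.499735
kappa = (P_o - P_e) / (1 - P_e)
kappa = (0.614525 - 0.499735) / (1 - 0.499735)
kappa = 0.2295

0.2295


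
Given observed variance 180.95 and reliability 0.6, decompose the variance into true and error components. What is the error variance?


var_true = rxx * var_obs = 0.6 * 180.95 = 108.57
var_error = var_obs - var_true
var_error = 180.95 - 108.57
var_error = 72.38

72.38


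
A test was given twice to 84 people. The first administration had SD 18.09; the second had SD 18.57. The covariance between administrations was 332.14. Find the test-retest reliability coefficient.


r = cov(X,Y) / (SD_X * SD_Y)
r = 332.14 / (18.09 * 18.57)
r = 332.14 / 335.9313
r = 0.9887

0.9887


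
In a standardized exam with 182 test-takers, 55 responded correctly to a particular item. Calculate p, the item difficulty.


Item difficulty p = number correct / total examinees
p = 55 / 182
p = 0.3022

0.3022


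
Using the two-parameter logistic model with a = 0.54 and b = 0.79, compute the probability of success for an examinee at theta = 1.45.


a*(theta - b) = 0.54 * (1.45 - 0.79) = 0.3564
exp(-0.3564) = 0.7002
P = 1 / (1 + 0.7002)
P = 0.5882

0.5882


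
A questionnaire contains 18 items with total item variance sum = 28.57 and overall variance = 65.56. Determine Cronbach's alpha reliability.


alpha = (k/(k-1)) * (1 - sum(si^2)/s_total^2)
= (18/17) * (1 - 28.57/65.56)
alpha = 0.5974

0.5974


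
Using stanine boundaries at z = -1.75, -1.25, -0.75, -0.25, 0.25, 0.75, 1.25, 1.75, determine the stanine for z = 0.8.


Stanine boundaries: [-1.75, -1.25, -0.75, -0.25, 0.25, 0.75, 1.25, 1.75]
z = 0.8
Check each boundary:
  z >= -1.75 -> could be stanine 2
  z >= -1.25 -> could be stanine 3
  z >= -0.75 -> could be stanine 4
  z >= -0.25 -> could be stanine 5
  z >= 0.25 -> could be stanine 6
  z >= 0.75 -> could be stanine 7
  z < 1.25
  z < 1.75
Highest qualifying boundary gives stanine = 7

7


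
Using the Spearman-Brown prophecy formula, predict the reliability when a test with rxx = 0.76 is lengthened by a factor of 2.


r_new = (n * rxx) / (1 + (n-1) * rxx)
r_new = (2 * 0.76) / (1 + 1 * 0.76)
r_new = 1.52 / 1.76
r_new = 0.8636

0.8636


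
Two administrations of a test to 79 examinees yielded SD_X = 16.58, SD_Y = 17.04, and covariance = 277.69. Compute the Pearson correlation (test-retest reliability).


r = cov(X,Y) / (SD_X * SD_Y)
r = 277.69 / (16.58 * 17.04)
r = 277.69 / 282.5232
r = 0.9829

0.9829


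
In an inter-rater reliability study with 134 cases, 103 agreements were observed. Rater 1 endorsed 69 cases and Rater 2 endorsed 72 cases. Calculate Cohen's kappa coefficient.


P_o = 103/134 = 0.768657
P_e = (69*72 + 65*62) / 17956 = 0.501114
kappa = (P_o - P_e) / (1 - P_e)
kappa = (0.768657 - 0.501114) / (1 - 0.501114)
kappa = 0.5363

0.5363


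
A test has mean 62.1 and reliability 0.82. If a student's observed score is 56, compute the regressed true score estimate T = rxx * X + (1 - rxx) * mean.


T_est = rxx * X + (1 - rxx) * mean
T_est = 0.82 * 56 + 0.18 * 62.1
T_est = 45.92 + 11.178
T_est = 57.098

57.098


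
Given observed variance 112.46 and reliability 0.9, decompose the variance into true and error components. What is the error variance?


var_true = rxx * var_obs = 0.9 * 112.46 = 101.214
var_error = var_obs - var_true
var_error = 112.46 - 101.214
var_error = 11.246

11.246


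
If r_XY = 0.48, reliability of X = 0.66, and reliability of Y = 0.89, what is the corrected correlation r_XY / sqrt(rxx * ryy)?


r_corrected = rxy / sqrt(rxx * ryy)
= 0.48 / sqrt(0.66 * 0.89)
= 0.48 / sqrt(0.5874)
= 0.48 / 0.76642
r_corrected = 0.6263

0.6263


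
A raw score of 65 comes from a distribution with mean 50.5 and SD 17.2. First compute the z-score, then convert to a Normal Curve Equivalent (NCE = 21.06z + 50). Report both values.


z = (X - mean) / SD = (65 - 50.5) / 17.2
z = 14.5 / 17.2
z = 0.843
NCE = NCE = 21.06z + 50
Carry z at full precision (z = 14.5 / 17.2) into the conversion:
NCE = 21.06 * (14.5 / 17.2) + 50 = 305.37 / 17.2 + 50
NCE = 17.7541 + 50
NCE = 67.7541

67.7541


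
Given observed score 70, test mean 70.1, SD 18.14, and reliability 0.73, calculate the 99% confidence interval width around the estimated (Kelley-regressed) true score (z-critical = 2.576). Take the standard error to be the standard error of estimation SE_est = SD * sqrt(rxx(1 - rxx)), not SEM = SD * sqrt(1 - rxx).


True score estimate = 0.73*70 + 0.27*70.1 = 70.027
SE_est = SD * sqrt(rxx * (1 - rxx)) = 18.14 * sqrt(0.73 * 0.27) = 18.14 * sqrt(0.1971) = 8.053425
CI = T_est +/- z * SE_est, so width = 2 * z * SE_est = 2 * 2.576 * 8.053425
Width = 41.4912

41.4912


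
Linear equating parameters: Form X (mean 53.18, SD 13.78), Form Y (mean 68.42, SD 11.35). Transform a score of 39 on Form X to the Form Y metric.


slope = SD_Y / SD_X = 11.35 / 13.78 ~ 0.8237
intercept = mean_Y - slope * mean_X = 68.42 - (11.35 / 13.78) * 53.18 ~ 24.6179
Y = slope * X + intercept. To avoid rounding drift from the rounded slope/intercept, evaluate the equivalent form Y = mean_Y + SD_Y * (X - mean_X) / SD_X at full precision:
Y = 68.42 + 11.35 * (39 - 53.18) / 13.78
Y = 68.42 - 11.35 * 14.18 / 13.78
Y = 68.42 - 160.943 / 13.78
Y = 68.42 - 11.6795
Y = 56.7405

56.7405


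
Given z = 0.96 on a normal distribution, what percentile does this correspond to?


CDF(z) = 0.5 * (1 + erf(z/sqrt(2)))
erf(0.6788) = 0.6629
CDF = 0.8315
Percentile rank = 0.8315 * 100 = 83.15

83.15


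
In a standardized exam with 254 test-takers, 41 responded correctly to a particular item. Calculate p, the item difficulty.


Item difficulty p = number correct / total examinees
p = 41 / 254
p = 0.1614

0.1614


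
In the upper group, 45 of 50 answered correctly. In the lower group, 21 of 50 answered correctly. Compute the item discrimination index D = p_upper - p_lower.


p_upper = 45/50 = 0.9
p_lower = 21/50 = 0.42
D = 0.9 - 0.42 = 0.48

0.48


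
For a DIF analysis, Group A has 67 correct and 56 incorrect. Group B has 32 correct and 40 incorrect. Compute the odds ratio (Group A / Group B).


Odds_A = 67/56 = 1.1964
Odds_B = 32/40 = 0.8
OR = Odds_A / Odds_B = 1.1964 / 0.8
Exactly, OR = (67 * 40) / (56 * 32) = 2680 / 1792
OR = 1.4955

1.4955


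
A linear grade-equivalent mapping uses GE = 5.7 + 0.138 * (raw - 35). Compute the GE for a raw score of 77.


raw - median = 77 - 35 = 42
slope * diff = 0.138 * 42 = 5.796
GE = 5.7 + 5.796
GE = 11.496

11.496


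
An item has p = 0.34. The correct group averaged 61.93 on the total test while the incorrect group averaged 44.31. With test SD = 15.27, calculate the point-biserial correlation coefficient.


q = 1 - p = 0.66
rpb = ((M1 - M0) / SD) * sqrt(p * q)
rpb = ((61.93 - 44.31) / 15.27) * sqrt(0.34 * 0.66)
rpb = 0.5466

0.5466


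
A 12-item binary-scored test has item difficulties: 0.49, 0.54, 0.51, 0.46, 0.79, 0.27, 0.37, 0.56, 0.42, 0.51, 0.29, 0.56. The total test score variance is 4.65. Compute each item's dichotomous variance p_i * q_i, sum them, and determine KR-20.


For each item, compute p_i * q_i:
  Item 1: 0.49 * 0.51 = 0.2499
  Item 2: 0.54 * 0.46 = 0.2484
  Item 3: 0.51 * 0.49 = 0.2499
  Item 4: 0.46 * 0.54 = 0.2484
  Item 5: 0.79 * 0.21 = 0.1659
  Item 6: 0.27 * 0.73 = 0.1971
  Item 7: 0.37 * 0.63 = 0.2331
  Item 8: 0.56 * 0.44 = 0.2464
  Item 9: 0.42 * 0.58 = 0.2436
  Item 10: 0.51 * 0.49 = 0.2499
  Item 11: 0.29 * 0.71 = 0.2059
  Item 12: 0.56 * 0.44 = 0.2464
Sum(p_i * q_i) = 0.2499 + 0.2484 + 0.2499 + 0.2484 + 0.1659 + 0.1971 + 0.2331 + 0.2464 + 0.2436 + 0.2499 + 0.2059 + 0.2464 = 2.7849
KR-20 = (k/(k-1)) * (1 - Sum(p_i*q_i) / Var_total)
= (12/11) * (1 - 2.7849/4.65)
= 1.0909 * 0.4011
KR-20 = 0.4376

0.4376


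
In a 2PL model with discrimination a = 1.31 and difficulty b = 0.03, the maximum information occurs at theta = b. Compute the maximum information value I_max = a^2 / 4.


For 2PL, max info at theta = b = 0.03
I_max = a^2 / 4 = 1.31^2 / 4
= 1.7161 / 4
I_max = 0.429

0.429


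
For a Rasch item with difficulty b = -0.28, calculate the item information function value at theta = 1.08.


P = 1/(1+exp(-(1.08--0.28))) = 0.7958
I = P*(1-P) = 0.7958 * 0.2042
I = 0.1625

0.1625


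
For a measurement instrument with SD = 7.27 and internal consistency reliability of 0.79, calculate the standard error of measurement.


SEM = SD * sqrt(1 - rxx)
SEM = 7.27 * sqrt(1 - 0.79)
SEM = 7.27 * sqrt(0.21) = 7.27 * 0.458258
SEM = 3.3315

3.3315


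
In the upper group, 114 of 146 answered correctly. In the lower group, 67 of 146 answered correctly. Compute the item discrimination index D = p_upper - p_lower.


p_upper = 114/146 = 0.7808
p_lower = 67/146 = 0.4589
D = 0.7808 - 0.4589 = 0.3219

0.3219


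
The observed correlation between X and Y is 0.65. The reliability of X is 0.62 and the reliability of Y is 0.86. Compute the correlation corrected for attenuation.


r_corrected = rxy / sqrt(rxx * ryy)
= 0.65 / sqrt(0.62 * 0.86)
= 0.65 / sqrt(0.5332)
= 0.65 / 0.730205
r_corrected = 0.8902

0.8902


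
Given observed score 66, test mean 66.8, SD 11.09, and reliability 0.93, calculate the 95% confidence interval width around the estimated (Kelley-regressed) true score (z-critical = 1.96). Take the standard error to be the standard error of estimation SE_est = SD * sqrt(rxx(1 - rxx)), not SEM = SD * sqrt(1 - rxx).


True score estimate = 0.93*66 + 0.07*66.8 = 66.056
SE_est = SD * sqrt(rxx * (1 - rxx)) = 11.09 * sqrt(0.93 * 0.07) = 11.09 * sqrt(0.0651) = 2.82958
CI = T_est +/- z * SE_est, so width = 2 * z * SE_est = 2 * 1.96 * 2.82958
Width = 11.092

11.092


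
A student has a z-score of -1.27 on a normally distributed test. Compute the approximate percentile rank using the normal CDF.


CDF(z) = 0.5 * (1 + erf(z/sqrt(2)))
erf(-0.898) = -0.7959
CDF = 0.102
Percentile rank = 0.102 * 100 = 10.2

10.2


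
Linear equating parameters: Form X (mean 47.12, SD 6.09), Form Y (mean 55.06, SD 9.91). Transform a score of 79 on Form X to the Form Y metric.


slope = SD_Y / SD_X = 9.91 / 6.09 ~ 1.6273
intercept = mean_Y - slope * mean_X = 55.06 - (9.91 / 6.09) * 47.12 ~ -21.6164
Y = slope * X + intercept. To avoid rounding drift from the rounded slope/intercept, evaluate the equivalent form Y = mean_Y + SD_Y * (X - mean_X) / SD_X at full precision:
Y = 55.06 + 9.91 * (79 - 47.12) / 6.09
Y = 55.06 + 9.91 * 31.88 / 6.09
Y = 55.06 + 315.9308 / 6.09
Y = 55.06 + 51.877
Y = 106.937

106.937


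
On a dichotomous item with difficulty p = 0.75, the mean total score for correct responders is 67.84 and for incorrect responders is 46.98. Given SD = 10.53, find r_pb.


q = 1 - p = 0.25
rpb = ((M1 - M0) / SD) * sqrt(p * q)
rpb = ((67.84 - 46.98) / 10.53) * sqrt(0.75 * 0.25)
rpb = 0.8578

0.8578


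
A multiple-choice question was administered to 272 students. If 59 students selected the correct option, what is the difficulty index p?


Item difficulty p = number correct / total examinees
p = 59 / 272
p = 0.2169

0.2169


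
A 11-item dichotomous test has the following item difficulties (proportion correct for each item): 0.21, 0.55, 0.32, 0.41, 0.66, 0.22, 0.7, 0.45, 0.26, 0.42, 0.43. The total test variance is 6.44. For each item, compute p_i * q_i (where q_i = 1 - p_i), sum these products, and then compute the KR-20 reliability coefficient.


For each item, compute p_i * q_i:
  Item 1: 0.21 * 0.79 = 0.1659
  Item 2: 0.55 * 0.45 = 0.2475
  Item 3: 0.32 * 0.68 = 0.2176
  Item 4: 0.41 * 0.59 = 0.2419
  Item 5: 0.66 * 0.34 = 0.2244
  Item 6: 0.22 * 0.78 = 0.1716
  Item 7: 0.7 * 0.3 = 0.21
  Item 8: 0.45 * 0.55 = 0.2475
  Item 9: 0.26 * 0.74 = 0.1924
  Item 10: 0.42 * 0.58 = 0.2436
  Item 11: 0.43 * 0.57 = 0.2451
Sum(p_i * q_i) = 0.1659 + 0.2475 + 0.2176 + 0.2419 + 0.2244 + 0.1716 + 0.21 + 0.2475 + 0.1924 + 0.2436 + 0.2451 = 2.4075
KR-20 = (k/(k-1)) * (1 - Sum(p_i*q_i) / Var_total)
= (11/10) * (1 - 2.4075/6.44)
= 1.1 * 0.6262
KR-20 = 0.6888

0.6888


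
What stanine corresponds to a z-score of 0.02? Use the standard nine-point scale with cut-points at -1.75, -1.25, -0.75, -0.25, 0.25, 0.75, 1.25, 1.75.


Stanine boundaries: [-1.75, -1.25, -0.75, -0.25, 0.25, 0.75, 1.25, 1.75]
z = 0.02
Check each boundary:
  z >= -1.75 -> could be stanine 2
  z >= -1.25 -> could be stanine 3
  z >= -0.75 -> could be stanine 4
  z >= -0.25 -> could be stanine 5
  z < 0.25
  z < 0.75
  z < 1.25
  z < 1.75
Highest qualifying boundary gives stanine = 5

5


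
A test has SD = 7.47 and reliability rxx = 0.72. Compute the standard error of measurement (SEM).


SEM = SD * sqrt(1 - rxx)
SEM = 7.47 * sqrt(1 - 0.72)
SEM = 7.47 * sqrt(0.28) = 7.47 * 0.52915
SEM = 3.9528

3.9528


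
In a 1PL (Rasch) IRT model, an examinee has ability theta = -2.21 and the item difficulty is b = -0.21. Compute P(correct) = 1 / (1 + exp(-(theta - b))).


theta - b = -2.21 - -0.21 = -2.0
exp(-(theta - b)) = exp(2.0) = 7.3891
P = 1 / (1 + 7.3891)
P = 0.1192

0.1192


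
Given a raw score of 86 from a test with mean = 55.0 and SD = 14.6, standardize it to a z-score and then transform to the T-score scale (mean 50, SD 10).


z = (X - mean) / SD = (86 - 55.0) / 14.6
z = 31.0 / 14.6
z = 2.1233
T-score = T = 50 + 10z
Carry z at full precision (z = 31.0 / 14.6) into the conversion:
T-score = 50 + 10 * (31.0 / 14.6) = 50 + 310 / 14.6
T-score = 50 + 21.2329
T-score = 71.2329

71.2329


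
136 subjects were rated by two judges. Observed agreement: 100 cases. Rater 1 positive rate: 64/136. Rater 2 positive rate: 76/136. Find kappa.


P_o = 100/136 = 0.735294
P_e = (64*76 + 72*60) / 18496 = 0.49654
kappa = (P_o - P_e) / (1 - P_e)
kappa = (0.735294 - 0.49654) / (1 - 0.49654)
kappa = 0.4742

0.4742


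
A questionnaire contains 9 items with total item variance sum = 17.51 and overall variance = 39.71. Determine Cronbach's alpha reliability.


alpha = (k/(k-1)) * (1 - sum(si^2)/s_total^2)
= (9/8) * (1 - 17.51/39.71)
alpha = 0.6289

0.6289


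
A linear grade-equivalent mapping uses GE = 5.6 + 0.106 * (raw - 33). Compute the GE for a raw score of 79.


raw - median = 79 - 33 = 46
slope * diff = 0.106 * 46 = 4.876
GE = 5.6 + 4.876
GE = 10.476

10.476


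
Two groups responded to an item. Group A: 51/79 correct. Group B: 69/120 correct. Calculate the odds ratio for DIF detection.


Odds_A = 51/28 = 1.8214
Odds_B = 69/51 = 1.3529
OR = Odds_A / Odds_B = 1.8214 / 1.3529
Exactly, OR = (51 * 51) / (28 * 69) = 2601 / 1932
OR = 1.3463

1.3463


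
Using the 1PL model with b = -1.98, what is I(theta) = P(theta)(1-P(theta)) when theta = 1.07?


P = 1/(1+exp(-(1.07--1.98))) = 0.9548
I = P*(1-P) = 0.9548 * 0.0452
I = 0.0432

0.0432


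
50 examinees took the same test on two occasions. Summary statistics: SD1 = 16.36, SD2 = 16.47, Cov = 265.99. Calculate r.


r = cov(X,Y) / (SD_X * SD_Y)
r = 265.99 / (16.36 * 16.47)
r = 265.99 / 269.4492
r = 0.9872

0.9872


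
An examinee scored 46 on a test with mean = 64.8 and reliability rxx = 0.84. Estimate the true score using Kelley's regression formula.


T_est = rxx * X + (1 - rxx) * mean
T_est = 0.84 * 46 + 0.16 * 64.8
T_est = 38.64 + 10.368
T_est = 49.008

49.008


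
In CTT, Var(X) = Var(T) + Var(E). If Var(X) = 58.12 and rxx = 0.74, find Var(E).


var_true = rxx * var_obs = 0.74 * 58.12 = 43.0088
var_error = var_obs - var_true
var_error = 58.12 - 43.0088
var_error = 15.1112

15.1112


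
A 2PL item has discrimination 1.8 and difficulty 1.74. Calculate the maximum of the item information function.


For 2PL, max info at theta = b = 1.74
I_max = a^2 / 4 = 1.8^2 / 4
= 3.24 / 4
I_max = 0.81

0.81


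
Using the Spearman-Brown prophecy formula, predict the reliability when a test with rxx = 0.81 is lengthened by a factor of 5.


r_new = (n * rxx) / (1 + (n-1) * rxx)
r_new = (5 * 0.81) / (1 + 4 * 0.81)
r_new = 4.05 / 4.24
r_new = 0.9552

0.9552


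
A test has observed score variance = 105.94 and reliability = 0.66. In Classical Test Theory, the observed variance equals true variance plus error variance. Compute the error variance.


var_true = rxx * var_obs = 0.66 * 105.94 = 69.9204
var_error = var_obs - var_true
var_error = 105.94 - 69.9204
var_error = 36.0196

36.0196


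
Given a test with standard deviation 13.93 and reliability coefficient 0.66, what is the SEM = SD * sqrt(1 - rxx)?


SEM = SD * sqrt(1 - rxx)
SEM = 13.93 * sqrt(1 - 0.66)
SEM = 13.93 * sqrt(0.34) = 13.93 * 0.583095
SEM = 8.1225

8.1225


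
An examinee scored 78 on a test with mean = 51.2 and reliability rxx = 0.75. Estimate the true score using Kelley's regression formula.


T_est = rxx * X + (1 - rxx) * mean
T_est = 0.75 * 78 + 0.25 * 51.2
T_est = 58.5 + 12.8
T_est = 71.3

71.3


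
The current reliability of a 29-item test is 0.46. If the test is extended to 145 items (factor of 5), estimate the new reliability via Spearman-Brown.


r_new = (n * rxx) / (1 + (n-1) * rxx)
r_new = (5 * 0.46) / (1 + 4 * 0.46)
r_new = 2.3 / 2.84
r_new = 0.8099

0.8099


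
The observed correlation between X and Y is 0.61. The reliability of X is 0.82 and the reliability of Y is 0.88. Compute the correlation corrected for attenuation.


r_corrected = rxy / sqrt(rxx * ryy)
= 0.61 / sqrt(0.82 * 0.88)
= 0.61 / sqrt(0.7216)
= 0.61 / 0.84947
r_corrected = 0.7181

0.7181


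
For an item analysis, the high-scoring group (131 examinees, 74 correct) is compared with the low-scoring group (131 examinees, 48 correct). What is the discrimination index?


p_upper = 74/131 = 0.5649
p_lower = 48/131 = 0.3664
D = 0.5649 - 0.3664 = 0.1985

0.1985


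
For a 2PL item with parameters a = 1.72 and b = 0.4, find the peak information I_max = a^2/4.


For 2PL, max info at theta = b = 0.4
I_max = a^2 / 4 = 1.72^2 / 4
= 2.9584 / 4
I_max = 0.7396

0.7396


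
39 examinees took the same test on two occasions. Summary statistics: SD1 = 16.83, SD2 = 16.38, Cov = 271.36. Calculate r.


r = cov(X,Y) / (SD_X * SD_Y)
r = 271.36 / (16.83 * 16.38)
r = 271.36 / 275.6754
r = 0.9843

0.9843


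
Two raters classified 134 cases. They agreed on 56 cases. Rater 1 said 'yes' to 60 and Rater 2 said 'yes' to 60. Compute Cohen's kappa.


P_o = 56/134 = 0.41791
P_e = (60*60 + 74*74) / 17956 = 0.505458
kappa = (P_o - P_e) / (1 - P_e)
kappa = (0.41791 - 0.505458) / (1 - 0.505458)
kappa = -0.177

-0.177


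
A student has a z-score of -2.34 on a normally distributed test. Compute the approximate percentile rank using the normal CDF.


CDF(z) = 0.5 * (1 + erf(z/sqrt(2)))
erf(-1.6546) = -0.9807
CDF = 0.0096
Percentile rank = 0.0096 * 100 = 0.96

0.96


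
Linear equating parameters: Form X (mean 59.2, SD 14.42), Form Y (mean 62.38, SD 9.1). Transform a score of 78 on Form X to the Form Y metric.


slope = SD_Y / SD_X = 9.1 / 14.42 ~ 0.6311
intercept = mean_Y - slope * mean_X = 62.38 - (9.1 / 14.42) * 59.2 ~ 25.0208
Y = slope * X + intercept. To avoid rounding drift from the rounded slope/intercept, evaluate the equivalent form Y = mean_Y + SD_Y * (X - mean_X) / SD_X at full precision:
Y = 62.38 + 9.1 * (78 - 59.2) / 14.42
Y = 62.38 + 9.1 * 18.8 / 14.42
Y = 62.38 + 171.08 / 14.42
Y = 62.38 + 11.8641
Y = 74.2441

74.2441


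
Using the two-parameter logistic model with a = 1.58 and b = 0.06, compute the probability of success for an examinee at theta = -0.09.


a*(theta - b) = 1.58 * (-0.09 - 0.06) = -0.237
exp(--0.237) = 1.2674
P = 1 / (1 + 1.2674)
P = 0.441

0.441


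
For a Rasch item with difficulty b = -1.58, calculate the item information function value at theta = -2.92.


P = 1/(1+exp(-(-2.92--1.58))) = 0.2075
I = P*(1-P) = 0.2075 * 0.7925
I = 0.1644

0.1644


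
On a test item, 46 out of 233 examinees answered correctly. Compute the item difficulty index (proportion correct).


Item difficulty p = number correct / total examinees
p = 46 / 233
p = 0.1974

0.1974


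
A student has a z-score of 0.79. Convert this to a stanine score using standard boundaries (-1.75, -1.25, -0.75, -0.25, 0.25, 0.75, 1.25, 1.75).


Stanine boundaries: [-1.75, -1.25, -0.75, -0.25, 0.25, 0.75, 1.25, 1.75]
z = 0.79
Check each boundary:
  z >= -1.75 -> could be stanine 2
  z >= -1.25 -> could be stanine 3
  z >= -0.75 -> could be stanine 4
  z >= -0.25 -> could be stanine 5
  z >= 0.25 -> could be stanine 6
  z >= 0.75 -> could be stanine 7
  z < 1.25
  z < 1.75
Highest qualifying boundary gives stanine = 7

7


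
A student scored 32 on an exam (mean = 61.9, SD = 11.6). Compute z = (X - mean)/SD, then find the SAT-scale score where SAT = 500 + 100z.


z = (X - mean) / SD = (32 - 61.9) / 11.6
z = -29.9 / 11.6
z = -2.5776
SAT-scale = SAT = 500 + 100z
Carry z at full precision (z = -29.9 / 11.6) into the conversion:
SAT-scale = 500 + 100 * (-29.9 / 11.6) = 500 + -2990 / 11.6
SAT-scale = 500 + -257.7586
SAT-scale = 242.2414

242.2414


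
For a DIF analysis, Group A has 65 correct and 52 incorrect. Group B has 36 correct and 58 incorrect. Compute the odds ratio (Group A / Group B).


Odds_A = 65/52 = 1.25
Odds_B = 36/58 = 0.6207
OR = Odds_A / Odds_B = 1.25 / 0.6207
Exactly, OR = (65 * 58) / (52 * 36) = 3770 / 1872
OR = 2.0139

2.0139


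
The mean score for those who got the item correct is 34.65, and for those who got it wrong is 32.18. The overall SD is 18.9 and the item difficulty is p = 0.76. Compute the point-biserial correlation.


q = 1 - p = 0.24
rpb = ((M1 - M0) / SD) * sqrt(p * q)
rpb = ((34.65 - 32.18) / 18.9) * sqrt(0.76 * 0.24)
rpb = 0.0558

0.0558


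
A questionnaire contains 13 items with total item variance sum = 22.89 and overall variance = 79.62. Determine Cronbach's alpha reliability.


alpha = (k/(k-1)) * (1 - sum(si^2)/s_total^2)
= (13/12) * (1 - 22.89/79.62)
alpha = 0.7719

0.7719


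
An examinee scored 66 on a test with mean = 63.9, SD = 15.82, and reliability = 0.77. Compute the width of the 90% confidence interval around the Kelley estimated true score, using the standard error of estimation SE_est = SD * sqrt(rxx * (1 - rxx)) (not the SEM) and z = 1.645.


True score estimate = 0.77*66 + 0.23*63.9 = 65.517
SE_est = SD * sqrt(rxx * (1 - rxx)) = 15.82 * sqrt(0.77 * 0.23) = 15.82 * sqrt(0.1771) = 6.65757
CI = T_est +/- z * SE_est, so width = 2 * z * SE_est = 2 * 1.645 * 6.65757
Width = 21.9034

21.9034


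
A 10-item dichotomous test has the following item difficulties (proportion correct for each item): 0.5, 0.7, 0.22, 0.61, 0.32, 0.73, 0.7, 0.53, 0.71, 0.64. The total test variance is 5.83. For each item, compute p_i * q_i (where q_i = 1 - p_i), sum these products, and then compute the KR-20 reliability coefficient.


For each item, compute p_i * q_i:
  Item 1: 0.5 * 0.5 = 0.25
  Item 2: 0.7 * 0.3 = 0.21
  Item 3: 0.22 * 0.78 = 0.1716
  Item 4: 0.61 * 0.39 = 0.2379
  Item 5: 0.32 * 0.68 = 0.2176
  Item 6: 0.73 * 0.27 = 0.1971
  Item 7: 0.7 * 0.3 = 0.21
  Item 8: 0.53 * 0.47 = 0.2491
  Item 9: 0.71 * 0.29 = 0.2059
  Item 10: 0.64 * 0.36 = 0.2304
Sum(p_i * q_i) = 0.25 + 0.21 + 0.1716 + 0.2379 + 0.2176 + 0.1971 + 0.21 + 0.2491 + 0.2059 + 0.2304 = 2.1796
KR-20 = (k/(k-1)) * (1 - Sum(p_i*q_i) / Var_total)
= (10/9) * (1 - 2.1796/5.83)
= 1.1111 * 0.6261
KR-20 = 0.6957

0.6957


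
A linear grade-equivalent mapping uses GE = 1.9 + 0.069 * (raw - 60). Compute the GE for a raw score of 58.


raw - median = 58 - 60 = -2
slope * diff = 0.069 * -2 = -0.138
GE = 1.9 + -0.138
GE = 1.762

1.762


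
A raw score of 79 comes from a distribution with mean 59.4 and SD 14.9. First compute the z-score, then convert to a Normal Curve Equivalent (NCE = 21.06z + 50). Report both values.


z = (X - mean) / SD = (79 - 59.4) / 14.9
z = 19.6 / 14.9
z = 1.3154
NCE = NCE = 21.06z + 50
Carry z at full precision (z = 19.6 / 14.9) into the conversion:
NCE = 21.06 * (19.6 / 14.9) + 50 = 412.776 / 14.9 + 50
NCE = 27.7031 + 50
NCE = 77.7031

77.7031


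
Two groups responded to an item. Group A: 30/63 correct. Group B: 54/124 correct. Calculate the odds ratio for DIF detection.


Odds_A = 30/33 = 0.9091
Odds_B = 54/70 = 0.7714
OR = Odds_A / Odds_B = 0.9091 / 0.7714
Exactly, OR = (30 * 70) / (33 * 54) = 2100 / 1782
OR = 1.1785

1.1785


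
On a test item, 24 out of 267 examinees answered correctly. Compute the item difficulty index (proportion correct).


Item difficulty p = number correct / total examinees
p = 24 / 267
p = 0.0899

0.0899


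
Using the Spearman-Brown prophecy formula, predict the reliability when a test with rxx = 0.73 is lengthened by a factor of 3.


r_new = (n * rxx) / (1 + (n-1) * rxx)
r_new = (3 * 0.73) / (1 + 2 * 0.73)
r_new = 2.19 / 2.46
r_new = 0.8902

0.8902


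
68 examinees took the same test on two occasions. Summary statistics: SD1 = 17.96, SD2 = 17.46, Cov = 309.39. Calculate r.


r = cov(X,Y) / (SD_X * SD_Y)
r = 309.39 / (17.96 * 17.46)
r = 309.39 / 313.5816
r = 0.9866

0.9866


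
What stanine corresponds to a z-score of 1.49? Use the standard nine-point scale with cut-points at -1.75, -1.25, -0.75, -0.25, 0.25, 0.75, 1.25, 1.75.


Stanine boundaries: [-1.75, -1.25, -0.75, -0.25, 0.25, 0.75, 1.25, 1.75]
z = 1.49
Check each boundary:
  z >= -1.75 -> could be stanine 2
  z >= -1.25 -> could be stanine 3
  z >= -0.75 -> could be stanine 4
  z >= -0.25 -> could be stanine 5
  z >= 0.25 -> could be stanine 6
  z >= 0.75 -> could be stanine 7
  z >= 1.25 -> could be stanine 8
  z < 1.75
Highest qualifying boundary gives stanine = 8

8


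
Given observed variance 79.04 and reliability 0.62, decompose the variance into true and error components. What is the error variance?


var_true = rxx * var_obs = 0.62 * 79.04 = 49.0048
var_error = var_obs - var_true
var_error = 79.04 - 49.0048
var_error = 30.0352

30.0352


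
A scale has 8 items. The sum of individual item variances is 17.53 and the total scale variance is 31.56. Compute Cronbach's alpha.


alpha = (k/(k-1)) * (1 - sum(si^2)/s_total^2)
= (8/7) * (1 - 17.53/31.56)
alpha = 0.5081

0.5081


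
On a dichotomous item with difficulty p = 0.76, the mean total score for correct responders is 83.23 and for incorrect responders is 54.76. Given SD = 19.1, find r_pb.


q = 1 - p = 0.24
rpb = ((M1 - M0) / SD) * sqrt(p * q)
rpb = ((83.23 - 54.76) / 19.1) * sqrt(0.76 * 0.24)
rpb = 0.6366

0.6366


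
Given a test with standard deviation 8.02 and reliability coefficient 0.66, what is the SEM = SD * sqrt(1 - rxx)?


SEM = SD * sqrt(1 - rxx)
SEM = 8.02 * sqrt(1 - 0.66)
SEM = 8.02 * sqrt(0.34) = 8.02 * 0.583095
SEM = 4.6764

4.6764


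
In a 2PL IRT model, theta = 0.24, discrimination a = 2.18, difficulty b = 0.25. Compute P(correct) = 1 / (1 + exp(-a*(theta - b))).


a*(theta - b) = 2.18 * (0.24 - 0.25) = -0.0218
exp(--0.0218) = 1.022
P = 1 / (1 + 1.022)
P = 0.4946

0.4946


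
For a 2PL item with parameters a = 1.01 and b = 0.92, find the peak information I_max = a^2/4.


For 2PL, max info at theta = b = 0.92
I_max = a^2 / 4 = 1.01^2 / 4
= 1.0201 / 4
I_max = 0.255

0.255


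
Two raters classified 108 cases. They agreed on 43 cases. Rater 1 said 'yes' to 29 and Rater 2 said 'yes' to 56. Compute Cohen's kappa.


P_o = 43/108 = 0.398148
P_e = (29*56 + 79*52) / 11664 = 0.491427
kappa = (P_o - P_e) / (1 - P_e)
kappa = (0.398148 - 0.491427) / (1 - 0.491427)
kappa = -0.1834

-0.1834


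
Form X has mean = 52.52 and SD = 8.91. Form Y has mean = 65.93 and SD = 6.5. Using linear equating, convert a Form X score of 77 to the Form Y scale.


slope = SD_Y / SD_X = 6.5 / 8.91 ~ 0.7295
intercept = mean_Y - slope * mean_X = 65.93 - (6.5 / 8.91) * 52.52 ~ 27.6157
Y = slope * X + intercept. To avoid rounding drift from the rounded slope/intercept, evaluate the equivalent form Y = mean_Y + SD_Y * (X - mean_X) / SD_X at full precision:
Y = 65.93 + 6.5 * (77 - 52.52) / 8.91
Y = 65.93 + 6.5 * 24.48 / 8.91
Y = 65.93 + 159.12 / 8.91
Y = 65.93 + 17.8586
Y = 83.7886

83.7886


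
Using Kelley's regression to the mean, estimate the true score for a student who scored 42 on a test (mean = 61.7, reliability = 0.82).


T_est = rxx * X + (1 - rxx) * mean
T_est = 0.82 * 42 + 0.18 * 61.7
T_est = 34.44 + 11.106
T_est = 45.546

45.546


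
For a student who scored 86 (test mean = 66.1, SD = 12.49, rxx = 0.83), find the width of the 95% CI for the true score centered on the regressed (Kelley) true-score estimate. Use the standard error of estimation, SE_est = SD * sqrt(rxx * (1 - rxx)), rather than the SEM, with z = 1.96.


True score estimate = 0.83*86 + 0.17*66.1 = 82.617
SE_est = SD * sqrt(rxx * (1 - rxx)) = 12.49 * sqrt(0.83 * 0.17) = 12.49 * sqrt(0.1411) = 4.691654
CI = T_est +/- z * SE_est, so width = 2 * z * SE_est = 2 * 1.96 * 4.691654
Width = 18.3913

18.3913


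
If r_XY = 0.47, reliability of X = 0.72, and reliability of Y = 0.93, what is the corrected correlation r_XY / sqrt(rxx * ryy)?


r_corrected = rxy / sqrt(rxx * ryy)
= 0.47 / sqrt(0.72 * 0.93)
= 0.47 / sqrt(0.6696)
= 0.47 / 0.818291
r_corrected = 0.5744

0.5744


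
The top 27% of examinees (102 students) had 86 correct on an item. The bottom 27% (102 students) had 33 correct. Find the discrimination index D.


p_upper = 86/102 = 0.8431
p_lower = 33/102 = 0.3235
D = 0.8431 - 0.3235 = 0.5196

0.5196


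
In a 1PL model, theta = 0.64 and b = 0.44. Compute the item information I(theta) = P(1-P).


P = 1/(1+exp(-(0.64-0.44))) = 0.5498
I = P*(1-P) = 0.5498 * 0.4502
I = 0.2475

0.2475


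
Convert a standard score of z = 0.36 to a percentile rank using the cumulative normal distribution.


CDF(z) = 0.5 * (1 + erf(z/sqrt(2)))
erf(0.2546) = 0.2812
CDF = 0.6406
Percentile rank = 0.6406 * 100 = 64.06

64.06


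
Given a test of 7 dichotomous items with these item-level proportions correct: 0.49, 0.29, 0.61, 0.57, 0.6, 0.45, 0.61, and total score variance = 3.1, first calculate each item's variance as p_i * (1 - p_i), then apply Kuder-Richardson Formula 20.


For each item, compute p_i * q_i:
  Item 1: 0.49 * 0.51 = 0.2499
  Item 2: 0.29 * 0.71 = 0.2059
  Item 3: 0.61 * 0.39 = 0.2379
  Item 4: 0.57 * 0.43 = 0.2451
  Item 5: 0.6 * 0.4 = 0.24
  Item 6: 0.45 * 0.55 = 0.2475
  Item 7: 0.61 * 0.39 = 0.2379
Sum(p_i * q_i) = 0.2499 + 0.2059 + 0.2379 + 0.2451 + 0.24 + 0.2475 + 0.2379 = 1.6642
KR-20 = (k/(k-1)) * (1 - Sum(p_i*q_i) / Var_total)
= (7/6) * (1 - 1.6642/3.1)
= 1.1667 * 0.4632
KR-20 = 0.5404

0.5404
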